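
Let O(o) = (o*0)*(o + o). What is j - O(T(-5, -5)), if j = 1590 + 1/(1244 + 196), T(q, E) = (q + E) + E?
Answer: 2289601/1440 ≈ 1590.0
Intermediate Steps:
T(q, E) = q + 2*E (T(q, E) = (E + q) + E = q + 2*E)
j = 2289601/1440 (j = 1590 + 1/1440 = 2289601/1440 ≈ 1590.0)
O(o) = 0 (O(o) = 0*(2*o) = 0)
j - O(T(-5, -5)) = 2289601/1440 - 1*0 = 2289601/1440 + 0 = 2289601/1440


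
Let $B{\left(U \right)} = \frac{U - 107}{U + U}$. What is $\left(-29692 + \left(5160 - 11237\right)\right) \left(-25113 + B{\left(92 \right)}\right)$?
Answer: $\frac{165281645583}{184} \approx 8.9827 \cdot 10^{8}$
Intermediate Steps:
$B{\left(U \right)} = \frac{-107 + U}{2 U}$
$\left(-29692 + \left(5160 - 11237\right)\right) \left(-25113 + B{\left(92 \right)}\right) = \left(-29692 + \left(5160 - 11237\right)\right) \left(-25113 + \frac{-107 + 92}{2 \cdot 92}\right) = \left(-29692 + \left(5160 - 11237\right)\right) \left(-25113 + \frac{1}{2} \cdot \frac{1}{92} \left(-15\right)\right) = \left(-29692 - 6077\right) \left(-25113 - \frac{15}{184}\right) = \left(-35769\right) \left(- \frac{4620807}{184}\right) = \frac{165281645583}{184}$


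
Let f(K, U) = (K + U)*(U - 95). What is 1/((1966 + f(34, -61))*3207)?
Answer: 1/19812846 ≈ 5.0472e-8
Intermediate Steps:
f(K, U) = (-95 + U)*(K + U) (f(K, U) = (K + U)*(-95 + U) = (-95 + U)*(K + U))
1/((1966 + f(34, -61))*3207) = 1/((1966 + ((-61)² - 95*34 - 95*(-61) + 34*(-61)))*3207) = (1/3207)/(1966 + (3721 - 3230 + 5795 - 2074)) = (1/3207)/(1966 + 4212) = (1/3207)/6178 = (1/6178)*(1/3207) = 1/19812846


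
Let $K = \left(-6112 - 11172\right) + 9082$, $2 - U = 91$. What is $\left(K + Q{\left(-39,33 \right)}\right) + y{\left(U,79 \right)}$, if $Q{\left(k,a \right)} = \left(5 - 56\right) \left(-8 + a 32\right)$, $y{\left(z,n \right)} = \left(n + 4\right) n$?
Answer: $-55093$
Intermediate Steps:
$U = -89$ ($U = 2 - 91 = -89$)
$y{\left(z,n \right)} = n \left(4 + n\right)$ ($y{\left(z,n \right)} = \left(4 + n\right) n = n \left(4 + n\right)$)
$Q{\left(k,a \right)} = 408 - 1632 a$ ($Q{\left(k,a \right)} = - 51 \left(-8 + 32 a\right) = 408 - 1632 a$)
$K = -8202$ ($K = -17284 + 9082 = -8202$)
$\left(K + Q{\left(-39,33 \right)}\right) + y{\left(U,79 \right)} = \left(-8202 + \left(408 - 53856\right)\right) + 79 \left(4 + 79\right) = \left(-8202 + \left(408 - 53856\right)\right) + 79 \cdot 83 = \left(-8202 - 53448\right) + 6557 = -61650 + 6557 = -55093$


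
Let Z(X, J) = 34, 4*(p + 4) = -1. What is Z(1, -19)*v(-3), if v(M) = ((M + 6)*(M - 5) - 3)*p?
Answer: 7803/2 ≈ 3901.5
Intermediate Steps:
p = -17/4 (p = -4 + (¼)*(-1) = -4 - ¼ = -17/4 ≈ -4.2500)
v(M) = 51/4 - 17*(-5 + M)*(6 + M)/4 (v(M) = ((M + 6)*(M - 5) - 3)*(-17/4) = ((6 + M)*(-5 + M) - 3)*(-17/4) = ((-5 + M)*(6 + M) - 3)*(-17/4) = (-3 + (-5 + M)*(6 + M))*(-17/4) = 51/4 - 17*(-5 + M)*(6 + M)/4)
Z(1, -19)*v(-3) = 34*(561/4 - 17/4*(-3) - 17/4*(-3)²) = 34*(561/4 + 51/4 - 17/4*9) = 34*(561/4 + 51/4 - 153/4) = 34*(459/4) = 7803/2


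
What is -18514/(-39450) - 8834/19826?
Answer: 4639316/195533925 ≈ 0.023726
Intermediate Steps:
-18514/(-39450) - 8834/19826 = -18514*(-1/39450) - 8834*1/19826 = 9257/19725 - 4417/9913 = 4639316/195533925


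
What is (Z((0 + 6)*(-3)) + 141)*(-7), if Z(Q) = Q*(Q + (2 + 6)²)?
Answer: 4809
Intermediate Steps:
Z(Q) = Q*(64 + Q) (Z(Q) = Q*(Q + 8²) = Q*(Q + 64) = Q*(64 + Q))
(Z((0 + 6)*(-3)) + 141)*(-7) = (((0 + 6)*(-3))*(64 + (0 + 6)*(-3)) + 141)*(-7) = ((6*(-3))*(64 + 6*(-3)) + 141)*(-7) = (-18*(64 - 18) + 141)*(-7) = (-18*46 + 141)*(-7) = (-828 + 141)*(-7) = -687*(-7) = 4809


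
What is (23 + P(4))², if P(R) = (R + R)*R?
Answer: 3025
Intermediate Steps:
P(R) = 2*R² (P(R) = (2*R)*R = 2*R²)
(23 + P(4))² = (23 + 2*4²)² = (23 + 2*16)² = (23 + 32)² = 55² = 3025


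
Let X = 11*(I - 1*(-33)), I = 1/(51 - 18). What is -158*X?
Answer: -172220/3 ≈ -57407.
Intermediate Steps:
I = 1/33 ≈ 0.030303
X = 1090/3 (X = 11*(1/33 - 1*(-33)) = 11*(1/33 + 33) = 11*(1090/33) = 1090/3 ≈ 363.33)
-158*X = -158*1090/3 = -172220/3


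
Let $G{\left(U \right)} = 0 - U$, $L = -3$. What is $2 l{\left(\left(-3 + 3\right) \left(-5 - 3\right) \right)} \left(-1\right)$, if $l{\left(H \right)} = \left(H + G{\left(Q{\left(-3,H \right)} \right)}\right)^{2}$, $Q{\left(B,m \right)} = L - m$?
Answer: $-18$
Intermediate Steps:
$Q{\left(B,m \right)} = -3 - m$
$G{\left(U \right)} = - U$
$l{\left(H \right)} = \left(3 + 2 H\right)^{2}$ ($l{\left(H \right)} = \left(H - \left(-3 - H\right)\right)^{2} = \left(H + \left(3 + H\right)\right)^{2} = \left(3 + 2 H\right)^{2}$)
$2 l{\left(\left(-3 + 3\right) \left(-5 - 3\right) \right)} \left(-1\right) = 2 \left(3 + 2 \left(-3 + 3\right) \left(-5 - 3\right)\right)^{2} \left(-1\right) = 2 \left(3 + 2 \cdot 0 \left(-8\right)\right)^{2} \left(-1\right) = 2 \left(3 + 2 \cdot 0\right)^{2} \left(-1\right) = 2 \left(3 + 0\right)^{2} \left(-1\right) = 2 \cdot 3^{2} \left(-1\right) = 2 \cdot 9 \left(-1\right) = 18 \left(-1\right) = -18$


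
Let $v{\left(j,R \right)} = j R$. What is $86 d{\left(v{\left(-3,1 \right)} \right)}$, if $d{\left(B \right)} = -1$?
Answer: $-86$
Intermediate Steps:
$v{\left(j,R \right)} = R j$
$86 d{\left(v{\left(-3,1 \right)} \right)} = 86 \left(-1\right) = -86$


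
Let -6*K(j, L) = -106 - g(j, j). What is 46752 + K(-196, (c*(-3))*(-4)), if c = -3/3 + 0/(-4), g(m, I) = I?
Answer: 46737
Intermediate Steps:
c = -1 (c = -3*⅓ + 0*(-¼) = -1 + 0 = -1)
K(j, L) = 53/3 + j/6 (K(j, L) = -(-106 - j)/6 = 53/3 + j/6)
46752 + K(-196, (c*(-3))*(-4)) = 46752 + (53/3 + (⅙)*(-196)) = 46752 + (53/3 - 98/3) = 46752 - 15 = 46737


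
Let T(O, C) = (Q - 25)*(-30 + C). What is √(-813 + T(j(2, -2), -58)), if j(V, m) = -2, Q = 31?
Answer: 3*I*√149 ≈ 36.62*I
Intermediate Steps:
T(O, C) = -180 + 6*C (T(O, C) = (31 - 25)*(-30 + C) = 6*(-30 + C) = -180 + 6*C)
√(-813 + T(j(2, -2), -58)) = √(-813 + (-180 + 6*(-58))) = √(-813 + (-180 - 348)) = √(-813 - 528) = √(-1341) = 3*I*√149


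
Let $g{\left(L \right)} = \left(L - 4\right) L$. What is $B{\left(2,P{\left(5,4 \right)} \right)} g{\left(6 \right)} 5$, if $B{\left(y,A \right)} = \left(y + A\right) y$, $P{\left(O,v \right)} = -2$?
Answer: $0$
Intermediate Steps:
$g{\left(L \right)} = L \left(-4 + L\right)$ ($g{\left(L \right)} = \left(-4 + L\right) L = L \left(-4 + L\right)$)
$B{\left(y,A \right)} = y \left(A + y\right)$ ($B{\left(y,A \right)} = \left(A + y\right) y = y \left(A + y\right)$)
$B{\left(2,P{\left(5,4 \right)} \right)} g{\left(6 \right)} 5 = 2 \left(-2 + 2\right) 6 \left(-4 + 6\right) 5 = 2 \cdot 0 \cdot 6 \cdot 2 \cdot 5 = 0 \cdot 12 \cdot 5 = 0 \cdot 5 = 0$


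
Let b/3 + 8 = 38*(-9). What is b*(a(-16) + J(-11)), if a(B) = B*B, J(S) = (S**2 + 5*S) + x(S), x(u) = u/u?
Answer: -339150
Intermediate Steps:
b = -1050 (b = -24 + 3*(38*(-9)) = -24 + 3*(-342) = -24 - 1026 = -1050)
x(u) = 1
J(S) = 1 + S**2 + 5*S (J(S) = (S**2 + 5*S) + 1 = 1 + S**2 + 5*S)
a(B) = B**2
b*(a(-16) + J(-11)) = -1050*((-16)**2 + (1 + (-11)**2 + 5*(-11))) = -1050*(256 + (1 + 121 - 55)) = -1050*(256 + 67) = -1050*323 = -339150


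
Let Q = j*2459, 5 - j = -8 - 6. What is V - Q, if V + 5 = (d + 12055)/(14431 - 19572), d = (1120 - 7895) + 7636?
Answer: -240231282/5141 ≈ -46729.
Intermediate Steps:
j = 19 (j = 5 - (-8 - 6) = 5 - 1*(-14) = 5 + 14 = 19)
d = 861 (d = -6775 + 7636 = 861)
Q = 46721 (Q = 19*2459 = 46721)
V = -38621/5141 (V = -5 + (861 + 12055)/(14431 - 19572) = -5 + 12916/(-5141) = -5 + 12916*(-1/5141) = -5 - 12916/5141 = -38621/5141 ≈ -7.5124)
V - Q = -38621/5141 - 1*46721 = -38621/5141 - 46721 = -240231282/5141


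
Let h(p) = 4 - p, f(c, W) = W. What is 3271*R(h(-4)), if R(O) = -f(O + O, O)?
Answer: -26168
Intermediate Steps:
R(O) = -O
3271*R(h(-4)) = 3271*(-(4 - 1*(-4))) = 3271*(-(4 + 4)) = 3271*(-1*8) = 3271*(-8) = -26168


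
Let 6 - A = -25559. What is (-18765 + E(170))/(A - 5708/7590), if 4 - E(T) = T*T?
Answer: -180873495/97016321 ≈ -1.8644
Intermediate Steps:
A = 25565 (A = 6 - 1*(-25559) = 6 + 25559 = 25565)
E(T) = 4 - T² (E(T) = 4 - T*T = 4 - T²)
(-18765 + E(170))/(A - 5708/7590) = (-18765 + (4 - 1*170²))/(25565 - 5708/7590) = (-18765 + (4 - 1*28900))/(25565 - 5708*1/7590) = (-18765 + (4 - 28900))/(25565 - 2854/3795) = (-18765 - 28896)/(97016321/3795) = -47661*3795/97016321 = -180873495/97016321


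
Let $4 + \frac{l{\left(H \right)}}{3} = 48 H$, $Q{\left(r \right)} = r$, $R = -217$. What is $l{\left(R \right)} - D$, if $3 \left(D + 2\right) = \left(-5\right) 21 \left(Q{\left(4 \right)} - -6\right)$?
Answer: $-30908$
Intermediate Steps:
$l{\left(H \right)} = -12 + 144 H$ ($l{\left(H \right)} = -12 + 3 \cdot 48 H = -12 + 144 H$)
$D = -352$ ($D = -2 + \frac{\left(-5\right) 21 \left(4 - -6\right)}{3} = -2 + \frac{\left(-105\right) \left(4 + 6\right)}{3} = -2 + \frac{\left(-105\right) 10}{3} = -2 + \frac{1}{3} \left(-1050\right) = -2 - 350 = -352$)
$l{\left(R \right)} - D = \left(-12 + 144 \left(-217\right)\right) - -352 = \left(-12 - 31248\right) + 352 = -31260 + 352 = -30908$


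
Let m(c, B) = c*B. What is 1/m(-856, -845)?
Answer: 1/723320 ≈ 1.3825e-6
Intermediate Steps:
m(c, B) = B*c
1/m(-856, -845) = 1/(-845*(-856)) = 1/723320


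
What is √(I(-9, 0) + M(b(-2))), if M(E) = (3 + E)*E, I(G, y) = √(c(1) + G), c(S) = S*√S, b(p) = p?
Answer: √(-2 + 2*I*√2) ≈ 0.8556 + 1.6529*I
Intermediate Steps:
c(S) = S^(3/2)
I(G, y) = √(1 + G) (I(G, y) = √(1^(3/2) + G) = √(1 + G))
M(E) = E*(3 + E)
√(I(-9, 0) + M(b(-2))) = √(√(1 - 9) - 2*(3 - 2)) = √(√(-8) - 2*1) = √(2*I*√2 - 2) = √(-2 + 2*I*√2)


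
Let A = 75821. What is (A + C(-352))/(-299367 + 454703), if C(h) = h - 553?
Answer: 18729/38834 ≈ 0.48228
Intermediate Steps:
C(h) = -553 + h
(A + C(-352))/(-299367 + 454703) = (75821 + (-553 - 352))/(-299367 + 454703) = (75821 - 905)/155336 = 74916*(1/155336) = 18729/38834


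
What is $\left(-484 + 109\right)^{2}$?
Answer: $140625$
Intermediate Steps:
$\left(-484 + 109\right)^{2} = \left(-375\right)^{2} = 140625$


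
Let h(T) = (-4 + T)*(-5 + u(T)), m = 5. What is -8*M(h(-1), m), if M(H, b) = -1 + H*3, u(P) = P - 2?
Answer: -952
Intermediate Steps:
u(P) = -2 + P
h(T) = (-7 + T)*(-4 + T) (h(T) = (-4 + T)*(-5 + (-2 + T)) = (-4 + T)*(-7 + T) = (-7 + T)*(-4 + T))
M(H, b) = -1 + 3*H
-8*M(h(-1), m) = -8*(-1 + 3*(28 + (-1)² - 11*(-1))) = -8*(-1 + 3*(28 + 1 + 11)) = -8*(-1 + 3*40) = -8*(-1 + 120) = -8*119 = -952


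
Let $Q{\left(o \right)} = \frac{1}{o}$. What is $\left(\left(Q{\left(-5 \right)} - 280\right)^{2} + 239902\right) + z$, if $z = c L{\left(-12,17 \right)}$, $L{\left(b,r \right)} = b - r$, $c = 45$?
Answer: $\frac{7927726}{25} \approx 3.1711 \cdot 10^{5}$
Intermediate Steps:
$z = -1305$ ($z = 45 \left(-12 - 17\right) = 45 \left(-29\right) = -1305$)
$\left(\left(Q{\left(-5 \right)} - 280\right)^{2} + 239902\right) + z = \left(\left(\frac{1}{-5} - 280\right)^{2} + 239902\right) - 1305 = \left(\left(- \frac{1}{5} - 280\right)^{2} + 239902\right) - 1305 = \left(\left(- \frac{1401}{5}\right)^{2} + 239902\right) - 1305 = \left(\frac{1962801}{25} + 239902\right) - 1305 = \frac{7960351}{25} - 1305 = \frac{7927726}{25}$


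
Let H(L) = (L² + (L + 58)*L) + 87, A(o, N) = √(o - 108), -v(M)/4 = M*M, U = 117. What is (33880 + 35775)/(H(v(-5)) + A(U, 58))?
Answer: 13931/2858 ≈ 4.8744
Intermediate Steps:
v(M) = -4*M² (v(M) = -4*M*M = -4*M²)
A(o, N) = √(-108 + o)
H(L) = 87 + L² + L*(58 + L) (H(L) = (L² + (58 + L)*L) + 87 = (L² + L*(58 + L)) + 87 = 87 + L² + L*(58 + L))
(33880 + 35775)/(H(v(-5)) + A(U, 58)) = (33880 + 35775)/((87 + 2*(-4*(-5)²)² + 58*(-4*(-5)²)) + √(-108 + 117)) = 69655/((87 + 2*(-4*25)² + 58*(-4*25)) + √9) = 69655/((87 + 2*(-100)² + 58*(-100)) + 3) = 69655/((87 + 2*10000 - 5800) + 3) = 69655/((87 + 20000 - 5800) + 3) = 69655/(14287 + 3) = 69655/14290 = 69655*(1/14290) = 13931/2858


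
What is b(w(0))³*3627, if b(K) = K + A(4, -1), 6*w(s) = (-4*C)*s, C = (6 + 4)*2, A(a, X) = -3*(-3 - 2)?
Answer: 12241125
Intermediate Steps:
A(a, X) = 15 (A(a, X) = -3*(-5) = 15)
C = 20 (C = 10*2 = 20)
w(s) = -40*s/3 (w(s) = ((-4*20)*s)/6 = (-80*s)/6 = -40*s/3)
b(K) = 15 + K (b(K) = K + 15 = 15 + K)
b(w(0))³*3627 = (15 - 40/3*0)³*3627 = (15 + 0)³*3627 = 15³*3627 = 3375*3627 = 12241125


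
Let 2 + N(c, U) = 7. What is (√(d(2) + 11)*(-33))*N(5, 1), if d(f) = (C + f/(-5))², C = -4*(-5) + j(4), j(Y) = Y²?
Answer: -99*√3551 ≈ -5899.4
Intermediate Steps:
N(c, U) = 5 (N(c, U) = -2 + 7 = 5)
C = 36 (C = -4*(-5) + 4² = 20 + 16 = 36)
d(f) = (36 - f/5)² (d(f) = (36 + f/(-5))² = (36 + f*(-⅕))² = (36 - f/5)²)
(√(d(2) + 11)*(-33))*N(5, 1) = (√((-180 + 2)²/25 + 11)*(-33))*5 = (√((1/25)*(-178)² + 11)*(-33))*5 = (√((1/25)*31684 + 11)*(-33))*5 = (√(31684/25 + 11)*(-33))*5 = (√(31959/25)*(-33))*5 = ((3*√3551/5)*(-33))*5 = -99*√3551/5*5 = -99*√3551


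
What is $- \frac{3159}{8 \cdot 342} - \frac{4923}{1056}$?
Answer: $- \frac{38901}{6688} \approx -5.8165$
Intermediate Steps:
$- \frac{3159}{8 \cdot 342} - \frac{4923}{1056} = - \frac{3159}{2736} - \frac{1641}{352} = \left(-3159\right) \frac{1}{2736} - \frac{1641}{352} = - \frac{351}{304} - \frac{1641}{352} = - \frac{38901}{6688}$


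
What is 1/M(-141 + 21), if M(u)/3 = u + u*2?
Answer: -1/1080 ≈ -0.00092593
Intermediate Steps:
M(u) = 9*u (M(u) = 3*(u + u*2) = 3*(u + 2*u) = 3*(3*u) = 9*u)
1/M(-141 + 21) = 1/(9*(-141 + 21)) = 1/(9*(-120)) = 1/(-1080) = -1/1080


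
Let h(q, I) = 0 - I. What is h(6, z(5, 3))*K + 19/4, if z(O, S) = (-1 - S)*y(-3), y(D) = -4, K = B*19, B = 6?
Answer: -7277/4 ≈ -1819.3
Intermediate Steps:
K = 114 (K = 6*19 = 114)
z(O, S) = 4 + 4*S (z(O, S) = (-1 - S)*(-4) = 4 + 4*S)
h(q, I) = -I
h(6, z(5, 3))*K + 19/4 = -(4 + 4*3)*114 + 19/4 = -(4 + 12)*114 + 19*(1/4) = -1*16*114 + 19/4 = -16*114 + 19/4 = -1824 + 19/4 = -7277/4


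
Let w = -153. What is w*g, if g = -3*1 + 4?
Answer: -153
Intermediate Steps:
g = 1 (g = -3 + 4 = 1)
w*g = -153*1 = -153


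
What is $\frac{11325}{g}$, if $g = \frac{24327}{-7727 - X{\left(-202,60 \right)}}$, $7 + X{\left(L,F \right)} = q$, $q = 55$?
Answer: $- \frac{29350625}{8109} \approx -3619.5$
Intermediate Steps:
$X{\left(L,F \right)} = 48$ ($X{\left(L,F \right)} = -7 + 55 = 48$)
$g = - \frac{24327}{7775}$ ($g = \frac{24327}{-7727 - 48} = \frac{24327}{-7775} = 24327 \left(- \frac{1}{7775}\right) = - \frac{24327}{7775} \approx -3.1289$)
$\frac{11325}{g} = \frac{11325}{- \frac{24327}{7775}} = 11325 \left(- \frac{7775}{24327}\right) = - \frac{29350625}{8109}$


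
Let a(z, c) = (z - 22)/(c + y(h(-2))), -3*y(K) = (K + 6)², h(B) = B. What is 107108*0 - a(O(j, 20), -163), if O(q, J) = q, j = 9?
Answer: -39/505 ≈ -0.077228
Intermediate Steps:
y(K) = -(6 + K)²/3 (y(K) = -(K + 6)²/3 = -(6 + K)²/3)
a(z, c) = (-22 + z)/(-16/3 + c) (a(z, c) = (z - 22)/(c - (6 - 2)²/3) = (-22 + z)/(c - ⅓*4²) = (-22 + z)/(c - ⅓*16) = (-22 + z)/(c - 16/3) = (-22 + z)/(-16/3 + c))
107108*0 - a(O(j, 20), -163) = 107108*0 - 3*(-22 + 9)/(-16 + 3*(-163)) = 0 - 3*(-13)/(-16 - 489) = 0 - 3*(-13)/(-505) = 0 - 3*(-1)*(-13)/505 = 0 - 1*39/505 = 0 - 39/505 = -39/505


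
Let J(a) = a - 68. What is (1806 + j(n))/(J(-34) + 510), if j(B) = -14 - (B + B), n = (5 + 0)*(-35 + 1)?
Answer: 533/102 ≈ 5.2255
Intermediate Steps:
n = -170 (n = 5*(-34) = -170)
J(a) = -68 + a
j(B) = -14 - 2*B
(1806 + j(n))/(J(-34) + 510) = (1806 + (-14 - 2*(-170)))/((-68 - 34) + 510) = (1806 + (-14 + 340))/(-102 + 510) = (1806 + 326)/408 = 2132*(1/408) = 533/102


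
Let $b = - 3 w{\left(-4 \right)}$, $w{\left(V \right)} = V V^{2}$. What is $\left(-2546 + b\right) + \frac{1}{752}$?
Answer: $- \frac{1770207}{752} \approx -2354.0$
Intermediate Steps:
$w{\left(V \right)} = V^{3}$
$b = 192$ ($b = - 3 \left(-4\right)^{3} = \left(-3\right) \left(-64\right) = 192$)
$\left(-2546 + b\right) + \frac{1}{752} = \left(-2546 + 192\right) + \frac{1}{752} = -2354 + \frac{1}{752} = - \frac{1770207}{752}$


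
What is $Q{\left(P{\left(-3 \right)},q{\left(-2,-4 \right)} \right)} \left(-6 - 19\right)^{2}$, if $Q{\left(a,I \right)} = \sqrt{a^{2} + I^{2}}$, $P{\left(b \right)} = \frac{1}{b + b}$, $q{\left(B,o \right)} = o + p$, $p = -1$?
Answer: $\frac{625 \sqrt{901}}{6} \approx 3126.7$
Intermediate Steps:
$q{\left(B,o \right)} = -1 + o$ ($q{\left(B,o \right)} = o - 1 = -1 + o$)
$P{\left(b \right)} = \frac{1}{2 b}$
$Q{\left(a,I \right)} = \sqrt{I^{2} + a^{2}}$
$Q{\left(P{\left(-3 \right)},q{\left(-2,-4 \right)} \right)} \left(-6 - 19\right)^{2} = \sqrt{\left(-1 - 4\right)^{2} + \left(\frac{1}{2 \left(-3\right)}\right)^{2}} \left(-6 - 19\right)^{2} = \sqrt{\left(-5\right)^{2} + \left(\frac{1}{2} \left(- \frac{1}{3}\right)\right)^{2}} \left(-25\right)^{2} = \sqrt{25 + \left(- \frac{1}{6}\right)^{2}} \cdot 625 = \sqrt{25 + \frac{1}{36}} \cdot 625 = \sqrt{\frac{901}{36}} \cdot 625 = \frac{\sqrt{901}}{6} \cdot 625 = \frac{625 \sqrt{901}}{6}$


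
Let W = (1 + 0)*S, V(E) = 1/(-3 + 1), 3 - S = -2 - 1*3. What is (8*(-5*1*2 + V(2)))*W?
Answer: -672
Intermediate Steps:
S = 8 (S = 3 - (-2 - 1*3) = 3 - (-2 - 3) = 3 - 1*(-5) = 3 + 5 = 8)
V(E) = -1/2 (V(E) = 1/(-2) = -1/2)
W = 8 (W = (1 + 0)*8 = 1*8 = 8)
(8*(-5*1*2 + V(2)))*W = (8*(-5*1*2 - 1/2))*8 = (8*(-5*2 - 1/2))*8 = (8*(-10 - 1/2))*8 = (8*(-21/2))*8 = -84*8 = -672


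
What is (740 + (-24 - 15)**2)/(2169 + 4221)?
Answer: 2261/6390 ≈ 0.35383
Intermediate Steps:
(740 + (-24 - 15)**2)/(2169 + 4221) = (740 + (-39)**2)/6390 = (740 + 1521)*(1/6390) = 2261*(1/6390) = 2261/6390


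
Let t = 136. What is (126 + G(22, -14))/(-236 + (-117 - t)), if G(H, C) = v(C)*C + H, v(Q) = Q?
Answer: -344/489 ≈ -0.70348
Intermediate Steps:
G(H, C) = H + C² (G(H, C) = C*C + H = C² + H = H + C²)
(126 + G(22, -14))/(-236 + (-117 - t)) = (126 + (22 + (-14)²))/(-236 + (-117 - 1*136)) = (126 + (22 + 196))/(-236 + (-117 - 136)) = (126 + 218)/(-236 - 253) = 344/(-489) = 344*(-1/489) = -344/489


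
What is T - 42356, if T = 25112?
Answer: -17244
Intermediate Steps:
T - 42356 = 25112 - 42356 = -17244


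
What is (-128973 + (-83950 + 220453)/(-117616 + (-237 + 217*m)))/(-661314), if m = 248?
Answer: 1376530084/7058094103 ≈ 0.19503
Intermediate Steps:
(-128973 + (-83950 + 220453)/(-117616 + (-237 + 217*m)))/(-661314) = (-128973 + (-83950 + 220453)/(-117616 + (-237 + 217*248)))/(-661314) = (-128973 + 136503/(-117616 + (-237 + 53816)))*(-1/661314) = (-128973 + 136503/(-117616 + 53579))*(-1/661314) = (-128973 + 136503/(-64037))*(-1/661314) = (-128973 + 136503*(-1/64037))*(-1/661314) = (-128973 - 136503/64037)*(-1/661314) = -8259180504/64037*(-1/661314) = 1376530084/7058094103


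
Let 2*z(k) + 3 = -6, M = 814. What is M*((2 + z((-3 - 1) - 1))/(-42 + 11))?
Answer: 2035/31 ≈ 65.645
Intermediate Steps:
z(k) = -9/2 (z(k) = -3/2 + (½)*(-6) = -3/2 - 3 = -9/2)
M*((2 + z((-3 - 1) - 1))/(-42 + 11)) = 814*((2 - 9/2)/(-42 + 11)) = 814*(-5/2/(-31)) = 814*(-5/2*(-1/31)) = 814*(5/62) = 2035/31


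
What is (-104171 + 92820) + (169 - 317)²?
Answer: 10553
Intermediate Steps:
(-104171 + 92820) + (169 - 317)² = -11351 + (-148)² = -11351 + 21904 = 10553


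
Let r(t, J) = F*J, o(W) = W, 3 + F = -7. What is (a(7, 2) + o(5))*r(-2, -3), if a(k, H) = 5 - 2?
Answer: 240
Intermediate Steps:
F = -10 (F = -3 - 7 = -10)
r(t, J) = -10*J
a(k, H) = 3
(a(7, 2) + o(5))*r(-2, -3) = (3 + 5)*(-10*(-3)) = 8*30 = 240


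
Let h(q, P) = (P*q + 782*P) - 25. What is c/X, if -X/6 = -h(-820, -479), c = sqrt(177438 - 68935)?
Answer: sqrt(108503)/109062 ≈ 0.0030203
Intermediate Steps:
h(q, P) = -25 + 782*P + P*q (h(q, P) = (782*P + P*q) - 25 = -25 + 782*P + P*q)
c = sqrt(108503) ≈ 329.40
X = 109062 (X = -(-6)*(-25 + 782*(-479) - 479*(-820)) = -(-6)*(-25 - 374578 + 392780) = -(-6)*18177 = -6*(-18177) = 109062)
c/X = sqrt(108503)/109062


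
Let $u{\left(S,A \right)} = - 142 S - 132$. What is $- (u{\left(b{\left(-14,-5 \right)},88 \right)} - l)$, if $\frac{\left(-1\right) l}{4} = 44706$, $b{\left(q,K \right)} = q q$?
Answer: $-150860$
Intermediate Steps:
$b{\left(q,K \right)} = q^{2}$
$l = -178824$ ($l = \left(-4\right) 44706 = -178824$)
$u{\left(S,A \right)} = -132 - 142 S$
$- (u{\left(b{\left(-14,-5 \right)},88 \right)} - l) = - (\left(-132 - 142 \left(-14\right)^{2}\right) - -178824) = - (\left(-132 - 27832\right) + 178824) = - (-27964 + 178824) = \left(-1\right) 150860 = -150860$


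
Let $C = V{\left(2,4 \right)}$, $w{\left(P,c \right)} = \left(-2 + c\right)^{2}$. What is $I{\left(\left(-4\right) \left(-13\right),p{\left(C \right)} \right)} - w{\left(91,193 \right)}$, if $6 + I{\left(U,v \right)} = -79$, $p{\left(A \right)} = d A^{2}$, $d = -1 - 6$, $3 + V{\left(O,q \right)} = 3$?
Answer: $-36566$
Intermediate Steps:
$V{\left(O,q \right)} = 0$ ($V{\left(O,q \right)} = -3 + 3 = 0$)
$d = -7$ ($d = -1 - 6 = -7$)
$C = 0$
$p{\left(A \right)} = - 7 A^{2}$
$I{\left(U,v \right)} = -85$ ($I{\left(U,v \right)} = -6 - 79 = -85$)
$I{\left(\left(-4\right) \left(-13\right),p{\left(C \right)} \right)} - w{\left(91,193 \right)} = -85 - \left(-2 + 193\right)^{2} = -85 - 191^{2} = -85 - 36481 = -36566$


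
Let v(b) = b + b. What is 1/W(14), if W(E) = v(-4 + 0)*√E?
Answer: -√14/112 ≈ -0.033408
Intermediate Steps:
v(b) = 2*b
W(E) = -8*√E (W(E) = (2*(-4 + 0))*√E = (2*(-4))*√E = -8*√E)
1/W(14) = 1/(-8*√14) = -√14/112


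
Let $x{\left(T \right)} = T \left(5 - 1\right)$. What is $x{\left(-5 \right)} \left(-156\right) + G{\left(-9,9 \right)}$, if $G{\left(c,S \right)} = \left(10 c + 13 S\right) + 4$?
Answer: $3151$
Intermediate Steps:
$x{\left(T \right)} = 4 T$ ($x{\left(T \right)} = T 4 = 4 T$)
$G{\left(c,S \right)} = 4 + 10 c + 13 S$
$x{\left(-5 \right)} \left(-156\right) + G{\left(-9,9 \right)} = 4 \left(-5\right) \left(-156\right) + \left(4 + 10 \left(-9\right) + 13 \cdot 9\right) = \left(-20\right) \left(-156\right) + \left(4 - 90 + 117\right) = 3120 + 31 = 3151$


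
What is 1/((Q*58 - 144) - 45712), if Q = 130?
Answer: -1/38316 ≈ -2.6099e-5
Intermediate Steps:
1/((Q*58 - 144) - 45712) = 1/((130*58 - 144) - 45712) = 1/((7540 - 144) - 45712) = 1/(7396 - 45712) = 1/(-38316) = -1/38316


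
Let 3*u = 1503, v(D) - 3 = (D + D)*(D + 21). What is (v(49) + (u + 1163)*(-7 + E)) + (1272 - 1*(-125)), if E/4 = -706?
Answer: -4702524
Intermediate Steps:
E = -2824 (E = 4*(-706) = -2824)
v(D) = 3 + 2*D*(21 + D) (v(D) = 3 + (D + D)*(D + 21) = 3 + (2*D)*(21 + D) = 3 + 2*D*(21 + D))
u = 501 (u = (⅓)*1503 = 501)
(v(49) + (u + 1163)*(-7 + E)) + (1272 - 1*(-125)) = ((3 + 2*49² + 42*49) + (501 + 1163)*(-7 - 2824)) + (1272 - 1*(-125)) = ((3 + 2*2401 + 2058) + 1664*(-2831)) + (1272 + 125) = ((3 + 4802 + 2058) - 4710784) + 1397 = (6863 - 4710784) + 1397 = -4703921 + 1397 = -4702524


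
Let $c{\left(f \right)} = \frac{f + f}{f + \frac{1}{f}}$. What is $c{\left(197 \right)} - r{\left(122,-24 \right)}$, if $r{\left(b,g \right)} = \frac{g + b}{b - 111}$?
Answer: $- \frac{1474791}{213455} \approx -6.9091$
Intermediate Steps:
$r{\left(b,g \right)} = \frac{b + g}{-111 + b}$
$c{\left(f \right)} = \frac{2 f}{f + \frac{1}{f}}$
$c{\left(197 \right)} - r{\left(122,-24 \right)} = \frac{2 \cdot 197^{2}}{1 + 197^{2}} - \frac{122 - 24}{-111 + 122} = 2 \cdot 38809 \frac{1}{1 + 38809} - \frac{1}{11} \cdot 98 = 2 \cdot 38809 \cdot \frac{1}{38810} - \frac{1}{11} \cdot 98 = 2 \cdot 38809 \cdot \frac{1}{38810} - \frac{98}{11} = \frac{38809}{19405} - \frac{98}{11} = - \frac{1474791}{213455}$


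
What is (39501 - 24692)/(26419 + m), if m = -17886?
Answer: 14809/8533 ≈ 1.7355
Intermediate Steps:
(39501 - 24692)/(26419 + m) = (39501 - 24692)/(26419 - 17886) = 14809/8533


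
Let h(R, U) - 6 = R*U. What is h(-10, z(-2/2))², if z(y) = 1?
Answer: 16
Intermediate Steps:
h(R, U) = 6 + R*U
h(-10, z(-2/2))² = (6 - 10*1)² = (6 - 10)² = (-4)² = 16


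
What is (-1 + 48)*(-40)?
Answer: -1880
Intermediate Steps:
(-1 + 48)*(-40) = 47*(-40) = -1880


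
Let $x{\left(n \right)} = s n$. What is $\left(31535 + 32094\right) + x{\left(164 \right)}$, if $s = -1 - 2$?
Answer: $63137$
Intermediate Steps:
$s = -3$ ($s = -1 - 2 = -3$)
$x{\left(n \right)} = - 3 n$
$\left(31535 + 32094\right) + x{\left(164 \right)} = \left(31535 + 32094\right) - 492 = 63629 - 492 = 63137$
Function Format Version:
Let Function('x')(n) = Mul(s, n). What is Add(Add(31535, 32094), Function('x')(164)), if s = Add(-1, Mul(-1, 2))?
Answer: 63137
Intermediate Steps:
s = -3 (s = Add(-1, -2) = -3)
Function('x')(n) = Mul(-3, n)
Add(Add(31535, 32094), Function('x')(164)) = Add(Add(31535, 32094), Mul(-3, 164)) = Add(63629, -492) = 63137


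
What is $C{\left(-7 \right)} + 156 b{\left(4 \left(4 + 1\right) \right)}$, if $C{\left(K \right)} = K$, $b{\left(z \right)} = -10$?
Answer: $-1567$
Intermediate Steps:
$C{\left(-7 \right)} + 156 b{\left(4 \left(4 + 1\right) \right)} = -7 + 156 \left(-10\right) = -7 - 1560 = -1567$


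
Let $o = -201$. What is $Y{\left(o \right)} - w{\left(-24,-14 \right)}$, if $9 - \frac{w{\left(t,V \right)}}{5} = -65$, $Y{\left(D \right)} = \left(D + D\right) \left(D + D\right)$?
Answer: $161234$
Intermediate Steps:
$Y{\left(D \right)} = 4 D^{2}$ ($Y{\left(D \right)} = 2 D 2 D = 4 D^{2}$)
$w{\left(t,V \right)} = 370$ ($w{\left(t,V \right)} = 45 - -325 = 45 + 325 = 370$)
$Y{\left(o \right)} - w{\left(-24,-14 \right)} = 4 \left(-201\right)^{2} - 370 = 4 \cdot 40401 - 370 = 161604 - 370 = 161234$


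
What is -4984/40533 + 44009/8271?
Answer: 580864711/111749481 ≈ 5.1979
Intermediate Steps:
-4984/40533 + 44009/8271 = 580864711/111749481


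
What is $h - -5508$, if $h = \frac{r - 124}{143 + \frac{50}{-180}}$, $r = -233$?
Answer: $\frac{2020518}{367} \approx 5505.5$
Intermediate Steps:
$h = - \frac{918}{367}$ ($h = \frac{-233 - 124}{143 + \frac{50}{-180}} = - \frac{357}{143 + 50 \left(- \frac{1}{180}\right)} = - \frac{357}{143 - \frac{5}{18}} = - \frac{357}{\frac{2569}{18}} = \left(-357\right) \frac{18}{2569} = - \frac{918}{367} \approx -2.5014$)
$h - -5508 = - \frac{918}{367} - -5508 = - \frac{918}{367} + 5508 = \frac{2020518}{367}$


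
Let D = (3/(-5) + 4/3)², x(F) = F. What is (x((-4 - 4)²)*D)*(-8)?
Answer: -61952/225 ≈ -275.34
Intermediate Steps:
D = 121/225 (D = (3*(-⅕) + 4*(⅓))² = (-⅗ + 4/3)² = (11/15)² = 121/225 ≈ 0.53778)
(x((-4 - 4)²)*D)*(-8) = ((-4 - 4)²*(121/225))*(-8) = ((-8)²*(121/225))*(-8) = (64*(121/225))*(-8) = (7744/225)*(-8) = -61952/225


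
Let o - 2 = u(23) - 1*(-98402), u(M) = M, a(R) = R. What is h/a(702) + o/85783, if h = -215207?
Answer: -168734003/552474 ≈ -305.42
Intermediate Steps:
o = 98427 (o = 2 + (23 - 1*(-98402)) = 2 + (23 + 98402) = 2 + 98425 = 98427)
h/a(702) + o/85783 = -215207/702 + 98427/85783 = -215207*1/702 + 98427*(1/85783) = -215207/702 + 903/787 = -168734003/552474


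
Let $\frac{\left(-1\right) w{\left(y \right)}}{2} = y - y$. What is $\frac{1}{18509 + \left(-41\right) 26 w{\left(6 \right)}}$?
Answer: $\frac{1}{18509} \approx 5.4028 \cdot 10^{-5}$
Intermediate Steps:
$w{\left(y \right)} = 0$ ($w{\left(y \right)} = - 2 \left(y - y\right) = \left(-2\right) 0 = 0$)
$\frac{1}{18509 + \left(-41\right) 26 w{\left(6 \right)}} = \frac{1}{18509 + \left(-41\right) 26 \cdot 0} = \frac{1}{18509 - 0} = \frac{1}{18509 + 0} = \frac{1}{18509}$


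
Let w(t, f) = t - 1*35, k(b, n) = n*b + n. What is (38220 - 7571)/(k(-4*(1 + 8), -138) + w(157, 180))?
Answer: 30649/4952 ≈ 6.1892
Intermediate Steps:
k(b, n) = n + b*n (k(b, n) = b*n + n = n + b*n)
w(t, f) = -35 + t (w(t, f) = t - 35 = -35 + t)
(38220 - 7571)/(k(-4*(1 + 8), -138) + w(157, 180)) = (38220 - 7571)/(-138*(1 - 4*(1 + 8)) + (-35 + 157)) = 30649/(-138*(1 - 4*9) + 122) = 30649/(-138*(1 - 36) + 122) = 30649/(-138*(-35) + 122) = 30649/(4830 + 122) = 30649/4952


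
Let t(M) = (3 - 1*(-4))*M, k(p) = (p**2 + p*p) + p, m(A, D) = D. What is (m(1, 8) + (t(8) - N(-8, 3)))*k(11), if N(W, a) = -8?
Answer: 18216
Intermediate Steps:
k(p) = p + 2*p**2 (k(p) = (p**2 + p**2) + p = 2*p**2 + p = p + 2*p**2)
t(M) = 7*M (t(M) = (3 + 4)*M = 7*M)
(m(1, 8) + (t(8) - N(-8, 3)))*k(11) = (8 + (7*8 - 1*(-8)))*(11*(1 + 2*11)) = (8 + (56 + 8))*(11*(1 + 22)) = (8 + 64)*(11*23) = 72*253 = 18216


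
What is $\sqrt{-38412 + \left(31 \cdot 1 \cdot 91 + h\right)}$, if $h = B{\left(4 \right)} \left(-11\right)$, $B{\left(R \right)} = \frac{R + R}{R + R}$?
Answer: $i \sqrt{35602} \approx 188.68 i$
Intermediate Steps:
$B{\left(R \right)} = 1$ ($B{\left(R \right)} = \frac{2 R}{2 R} = 2 R \frac{1}{2 R} = 1$)
$h = -11$ ($h = 1 \left(-11\right) = -11$)
$\sqrt{-38412 + \left(31 \cdot 1 \cdot 91 + h\right)} = \sqrt{-38412 - \left(11 - 31 \cdot 1 \cdot 91\right)} = \sqrt{-38412 + \left(31 \cdot 91 - 11\right)} = \sqrt{-38412 + \left(2821 - 11\right)} = \sqrt{-38412 + 2810} = \sqrt{-35602} = i \sqrt{35602}$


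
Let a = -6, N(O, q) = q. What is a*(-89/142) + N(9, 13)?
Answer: 1190/71 ≈ 16.761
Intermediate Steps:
a*(-89/142) + N(9, 13) = -(-534)/142 + 13 = -6*(-89/142) + 13 = 267/71 + 13 = 1190/71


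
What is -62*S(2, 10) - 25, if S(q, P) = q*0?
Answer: -25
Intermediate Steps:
S(q, P) = 0
-62*S(2, 10) - 25 = -62*0 - 25 = 0 - 25 = -25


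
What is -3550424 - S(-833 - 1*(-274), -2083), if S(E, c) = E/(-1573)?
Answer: -429601347/121 ≈ -3.5504e+6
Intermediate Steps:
S(E, c) = -E/1573 (S(E, c) = E*(-1/1573) = -E/1573)
-3550424 - S(-833 - 1*(-274), -2083) = -3550424 - (-1)*(-833 - 1*(-274))/1573 = -3550424 - (-1)*(-833 + 274)/1573 = -3550424 - (-1)*(-559)/1573 = -3550424 - 1*43/121 = -3550424 - 43/121 = -429601347/121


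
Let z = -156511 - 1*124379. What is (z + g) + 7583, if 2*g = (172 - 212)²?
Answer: -272507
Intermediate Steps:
g = 800 (g = (172 - 212)²/2 = (½)*(-40)² = (½)*1600 = 800)
z = -280890 (z = -156511 - 124379 = -280890)
(z + g) + 7583 = (-280890 + 800) + 7583 = -280090 + 7583 = -272507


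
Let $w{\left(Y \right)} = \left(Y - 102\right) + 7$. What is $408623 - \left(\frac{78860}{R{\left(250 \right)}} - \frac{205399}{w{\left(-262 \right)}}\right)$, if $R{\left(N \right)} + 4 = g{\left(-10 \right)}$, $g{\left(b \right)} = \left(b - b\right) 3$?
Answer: $\frac{152711267}{357} \approx 4.2776 \cdot 10^{5}$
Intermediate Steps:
$g{\left(b \right)} = 0$ ($g{\left(b \right)} = 0 \cdot 3 = 0$)
$w{\left(Y \right)} = -95 + Y$ ($w{\left(Y \right)} = \left(-102 + Y\right) + 7 = -95 + Y$)
$R{\left(N \right)} = -4$ ($R{\left(N \right)} = -4 + 0 = -4$)
$408623 - \left(\frac{78860}{R{\left(250 \right)}} - \frac{205399}{w{\left(-262 \right)}}\right) = 408623 - \left(\frac{78860}{-4} - \frac{205399}{-95 - 262}\right) = 408623 - \left(78860 \left(- \frac{1}{4}\right) - \frac{205399}{-357}\right) = 408623 - \left(-19715 - - \frac{205399}{357}\right) = 408623 - \left(-19715 + \frac{205399}{357}\right) = 408623 - - \frac{6832856}{357} = 408623 + \frac{6832856}{357} = \frac{152711267}{357}$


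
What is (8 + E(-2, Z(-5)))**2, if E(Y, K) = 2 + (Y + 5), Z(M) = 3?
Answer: 169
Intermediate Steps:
E(Y, K) = 7 + Y (E(Y, K) = 2 + (5 + Y) = 7 + Y)
(8 + E(-2, Z(-5)))**2 = (8 + (7 - 2))**2 = (8 + 5)**2 = 13**2 = 169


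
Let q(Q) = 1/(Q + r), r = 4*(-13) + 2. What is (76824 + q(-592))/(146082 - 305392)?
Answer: -49321007/102277020 ≈ -0.48223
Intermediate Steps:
r = -50 (r = -52 + 2 = -50)
q(Q) = 1/(-50 + Q) (q(Q) = 1/(Q - 50) = 1/(-50 + Q))
(76824 + q(-592))/(146082 - 305392) = (76824 + 1/(-50 - 592))/(146082 - 305392) = (76824 + 1/(-642))/(-159310) = (76824 - 1/642)*(-1/159310) = (49321007/642)*(-1/159310) = -49321007/102277020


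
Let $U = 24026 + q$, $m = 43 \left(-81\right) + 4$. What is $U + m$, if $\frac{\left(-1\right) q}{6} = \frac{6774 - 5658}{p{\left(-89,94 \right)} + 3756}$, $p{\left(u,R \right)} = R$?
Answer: $\frac{39549627}{1925} \approx 20545.0$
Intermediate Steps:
$m = -3479$ ($m = -3483 + 4 = -3479$)
$q = - \frac{3348}{1925}$ ($q = - 6 \frac{6774 - 5658}{94 + 3756} = - 6 \cdot \frac{1116}{3850} = - 6 \cdot 1116 \cdot \frac{1}{3850} = \left(-6\right) \frac{558}{1925} = - \frac{3348}{1925} \approx -1.7392$)
$U = \frac{46246702}{1925}$ ($U = 24026 - \frac{3348}{1925} = \frac{46246702}{1925} \approx 24024.0$)
$U + m = \frac{46246702}{1925} - 3479 = \frac{39549627}{1925}$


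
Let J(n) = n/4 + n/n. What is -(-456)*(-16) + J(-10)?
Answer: -14595/2 ≈ -7297.5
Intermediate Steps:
J(n) = 1 + n/4 (J(n) = n*(¼) + 1 = n/4 + 1 = 1 + n/4)
-(-456)*(-16) + J(-10) = -(-456)*(-16) + (1 + (¼)*(-10)) = -76*96 + (1 - 5/2) = -7296 - 3/2 = -14595/2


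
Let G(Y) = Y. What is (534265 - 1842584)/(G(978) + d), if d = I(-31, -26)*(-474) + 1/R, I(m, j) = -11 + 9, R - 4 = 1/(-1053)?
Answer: -5509331309/8111439 ≈ -679.21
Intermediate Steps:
R = 4211/1053 (R = 4 + 1/(-1053) = 4 - 1/1053 = 4211/1053 ≈ 3.9991)
I(m, j) = -2
d = 3993081/4211 (d = -2*(-474) + 1/(4211/1053) = 948 + 1053/4211 = 3993081/4211 ≈ 948.25)
(534265 - 1842584)/(G(978) + d) = (534265 - 1842584)/(978 + 3993081/4211) = -1308319/8111439/4211 = -1308319*4211/8111439 = -5509331309/8111439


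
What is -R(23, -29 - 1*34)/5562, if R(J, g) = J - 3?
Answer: -10/2781 ≈ -0.0035958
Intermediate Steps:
R(J, g) = -3 + J
-R(23, -29 - 1*34)/5562 = -(-3 + 23)/5562 = -20/5562 = -1*10/2781 = -10/2781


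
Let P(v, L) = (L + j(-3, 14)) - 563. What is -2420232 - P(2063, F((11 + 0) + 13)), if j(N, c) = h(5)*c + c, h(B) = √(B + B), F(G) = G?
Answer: -2419707 - 14*√10 ≈ -2.4198e+6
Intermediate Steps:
h(B) = √2*√B (h(B) = √(2*B) = √2*√B)
j(N, c) = c + c*√10 (j(N, c) = (√2*√5)*c + c = √10*c + c = c*√10 + c = c + c*√10)
P(v, L) = -549 + L + 14*√10 (P(v, L) = (L + 14*(1 + √10)) - 563 = (L + (14 + 14*√10)) - 563 = (14 + L + 14*√10) - 563 = -549 + L + 14*√10)
-2420232 - P(2063, F((11 + 0) + 13)) = -2420232 - (-549 + ((11 + 0) + 13) + 14*√10) = -2420232 - (-549 + (11 + 13) + 14*√10) = -2420232 - (-549 + 24 + 14*√10) = -2420232 - (-525 + 14*√10) = -2420232 + (525 - 14*√10) = -2419707 - 14*√10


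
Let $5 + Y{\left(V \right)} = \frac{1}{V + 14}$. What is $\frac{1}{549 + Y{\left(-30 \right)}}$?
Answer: $\frac{16}{8703} \approx 0.0018384$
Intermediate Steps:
$Y{\left(V \right)} = -5 + \frac{1}{14 + V}$ ($Y{\left(V \right)} = -5 + \frac{1}{V + 14} = -5 + \frac{1}{14 + V}$)
$\frac{1}{549 + Y{\left(-30 \right)}} = \frac{1}{549 + \frac{-69 - -150}{14 - 30}} = \frac{1}{549 + \frac{-69 + 150}{-16}} = \frac{1}{549 - \frac{81}{16}} = \frac{1}{\frac{8703}{16}} = \frac{16}{8703}$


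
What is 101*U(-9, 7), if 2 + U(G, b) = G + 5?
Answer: -606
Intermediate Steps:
U(G, b) = 3 + G (U(G, b) = -2 + (G + 5) = -2 + (5 + G) = 3 + G)
101*U(-9, 7) = 101*(3 - 9) = 101*(-6) = -606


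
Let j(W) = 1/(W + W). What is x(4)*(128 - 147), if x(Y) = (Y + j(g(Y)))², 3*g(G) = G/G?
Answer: -2299/4 ≈ -574.75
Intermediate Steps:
g(G) = ⅓ (g(G) = (G/G)/3 = (⅓)*1 = ⅓)
j(W) = 1/(2*W)
x(Y) = (3/2 + Y)² (x(Y) = (Y + 1/(2*(⅓)))² = (Y + (½)*3)² = (Y + 3/2)² = (3/2 + Y)²)
x(4)*(128 - 147) = ((3 + 2*4)²/4)*(128 - 147) = ((3 + 8)²/4)*(-19) = ((¼)*11²)*(-19) = ((¼)*121)*(-19) = (121/4)*(-19) = -2299/4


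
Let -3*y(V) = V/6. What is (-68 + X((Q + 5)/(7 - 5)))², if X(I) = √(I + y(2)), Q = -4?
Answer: (408 - √14)²/36 ≈ 4539.6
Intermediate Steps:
y(V) = -V/18 (y(V) = -V/(3*6) = -V/18)
X(I) = √(-⅑ + I) (X(I) = √(I - 1/18*2) = √(I - ⅑) = √(-⅑ + I))
(-68 + X((Q + 5)/(7 - 5)))² = (-68 + √(-1 + 9*((-4 + 5)/(7 - 5)))/3)² = (-68 + √(-1 + 9*(1/2))/3)² = (-68 + √(-1 + 9*(1*(½)))/3)² = (-68 + √(-1 + 9*(½))/3)² = (-68 + √(-1 + 9/2)/3)² = (-68 + √(7/2)/3)² = (-68 + (√14/2)/3)² = (-68 + √14/6)²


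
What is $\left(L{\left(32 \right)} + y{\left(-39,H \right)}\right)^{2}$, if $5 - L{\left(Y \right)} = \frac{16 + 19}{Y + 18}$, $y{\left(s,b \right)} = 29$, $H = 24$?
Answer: $\frac{110889}{100} \approx 1108.9$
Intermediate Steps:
$L{\left(Y \right)} = 5 - \frac{35}{18 + Y}$ ($L{\left(Y \right)} = 5 - \frac{16 + 19}{Y + 18} = 5 - \frac{35}{18 + Y}$)
$\left(L{\left(32 \right)} + y{\left(-39,H \right)}\right)^{2} = \left(\frac{5 \left(11 + 32\right)}{18 + 32} + 29\right)^{2} = \left(5 \cdot \frac{1}{50} \cdot 43 + 29\right)^{2} = \left(\frac{43}{10} + 29\right)^{2} = \left(\frac{333}{10}\right)^{2} = \frac{110889}{100}$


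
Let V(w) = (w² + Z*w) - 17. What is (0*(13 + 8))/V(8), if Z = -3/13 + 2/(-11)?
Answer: 0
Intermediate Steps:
Z = -59/143 (Z = -3*1/13 + 2*(-1/11) = -3/13 - 2/11 = -59/143 ≈ -0.41259)
V(w) = -17 + w² - 59*w/143 (V(w) = (w² - 59*w/143) - 17 = -17 + w² - 59*w/143)
(0*(13 + 8))/V(8) = (0*(13 + 8))/(-17 + 8² - 59/143*8) = (0*21)/(-17 + 64 - 472/143) = 0/(6249/143) = 0*(143/6249) = 0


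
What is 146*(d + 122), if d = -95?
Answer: 3942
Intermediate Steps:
146*(d + 122) = 146*(-95 + 122) = 146*27 = 3942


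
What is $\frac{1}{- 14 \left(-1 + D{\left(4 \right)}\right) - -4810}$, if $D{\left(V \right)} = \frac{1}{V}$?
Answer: $\frac{2}{9641} \approx 0.00020745$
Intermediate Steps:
$\frac{1}{- 14 \left(-1 + D{\left(4 \right)}\right) - -4810} = \frac{1}{- 14 \left(-1 + \frac{1}{4}\right) - -4810} = \frac{1}{- 14 \left(-1 + \frac{1}{4}\right) + 4810} = \frac{1}{\left(-14\right) \left(- \frac{3}{4}\right) + 4810} = \frac{1}{\frac{21}{2} + 4810} = \frac{1}{\frac{9641}{2}} = \frac{2}{9641}$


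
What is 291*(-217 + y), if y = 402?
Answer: 53835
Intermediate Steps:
291*(-217 + y) = 291*(-217 + 402) = 291*185 = 53835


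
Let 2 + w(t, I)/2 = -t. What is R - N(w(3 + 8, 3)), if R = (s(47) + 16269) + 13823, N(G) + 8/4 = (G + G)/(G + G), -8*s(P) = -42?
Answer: 120393/4 ≈ 30098.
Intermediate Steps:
w(t, I) = -4 - 2*t (w(t, I) = -4 + 2*(-t) = -4 - 2*t)
s(P) = 21/4 (s(P) = -1/8*(-42) = 21/4)
N(G) = -1 (N(G) = -2 + (G + G)/(G + G) = -2 + (2*G)/((2*G)) = -2 + (2*G)*(1/(2*G)) = -2 + 1 = -1)
R = 120389/4 (R = (21/4 + 16269) + 13823 = 65097/4 + 13823 = 120389/4 ≈ 30097.)
R - N(w(3 + 8, 3)) = 120389/4 - 1*(-1) = 120389/4 + 1 = 120393/4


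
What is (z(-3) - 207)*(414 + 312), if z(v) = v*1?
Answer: -152460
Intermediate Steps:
z(v) = v
(z(-3) - 207)*(414 + 312) = (-3 - 207)*(414 + 312) = -210*726 = -152460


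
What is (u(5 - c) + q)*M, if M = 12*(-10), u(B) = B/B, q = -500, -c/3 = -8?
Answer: 59880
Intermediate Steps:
c = 24 (c = -3*(-8) = 24)
u(B) = 1
M = -120
(u(5 - c) + q)*M = (1 - 500)*(-120) = -499*(-120) = 59880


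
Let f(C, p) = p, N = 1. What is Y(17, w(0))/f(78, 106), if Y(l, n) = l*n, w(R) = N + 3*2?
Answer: 119/106 ≈ 1.1226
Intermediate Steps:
w(R) = 7 (w(R) = 1 + 3*2 = 1 + 6 = 7)
Y(17, w(0))/f(78, 106) = (17*7)/106 = 119*(1/106) = 119/106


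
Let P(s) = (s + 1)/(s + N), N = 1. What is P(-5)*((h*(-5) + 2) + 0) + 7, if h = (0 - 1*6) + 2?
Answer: 29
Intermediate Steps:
P(s) = 1 (P(s) = (s + 1)/(s + 1) = (1 + s)/(1 + s) = 1)
h = -4 (h = (0 - 6) + 2 = -6 + 2 = -4)
P(-5)*((h*(-5) + 2) + 0) + 7 = 1*((-4*(-5) + 2) + 0) + 7 = 1*((20 + 2) + 0) + 7 = 1*(22 + 0) + 7 = 1*22 + 7 = 22 + 7 = 29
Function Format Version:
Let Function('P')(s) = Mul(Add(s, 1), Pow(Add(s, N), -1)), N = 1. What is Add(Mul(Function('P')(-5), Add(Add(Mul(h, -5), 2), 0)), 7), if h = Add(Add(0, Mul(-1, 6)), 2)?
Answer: 29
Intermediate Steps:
Function('P')(s) = 1 (Function('P')(s) = Mul(Add(s, 1), Pow(Add(s, 1), -1)) = Mul(Add(1, s), Pow(Add(1, s), -1)) = 1)
h = -4 (h = Add(Add(0, -6), 2) = Add(-6, 2) = -4)
Add(Mul(Function('P')(-5), Add(Add(Mul(h, -5), 2), 0)), 7) = Add(Mul(1, Add(Add(Mul(-4, -5), 2), 0)), 7) = Add(Mul(1, Add(Add(20, 2), 0)), 7) = Add(Mul(1, Add(22, 0)), 7) = Add(Mul(1, 22), 7) = Add(22, 7) = 29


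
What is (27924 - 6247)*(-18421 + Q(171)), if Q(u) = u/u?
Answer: -399290340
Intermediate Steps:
Q(u) = 1
(27924 - 6247)*(-18421 + Q(171)) = (27924 - 6247)*(-18421 + 1) = 21677*(-18420) = -399290340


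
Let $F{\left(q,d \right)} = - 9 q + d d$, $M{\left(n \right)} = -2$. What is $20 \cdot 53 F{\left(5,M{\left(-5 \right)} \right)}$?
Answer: $-43460$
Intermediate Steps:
$F{\left(q,d \right)} = d^{2} - 9 q$ ($F{\left(q,d \right)} = - 9 q + d^{2} = d^{2} - 9 q$)
$20 \cdot 53 F{\left(5,M{\left(-5 \right)} \right)} = 20 \cdot 53 \left(\left(-2\right)^{2} - 45\right) = 1060 \left(4 - 45\right) = 1060 \left(-41\right) = -43460$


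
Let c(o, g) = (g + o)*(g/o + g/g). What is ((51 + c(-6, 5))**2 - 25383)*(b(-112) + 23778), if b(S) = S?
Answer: -9712088579/18 ≈ -5.3956e+8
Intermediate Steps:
c(o, g) = (1 + g/o)*(g + o) (c(o, g) = (g + o)*(g/o + 1) = (g + o)*(1 + g/o) = (1 + g/o)*(g + o))
((51 + c(-6, 5))**2 - 25383)*(b(-112) + 23778) = ((51 + (-6 + 2*5 + 5**2/(-6)))**2 - 25383)*(-112 + 23778) = ((51 + (-6 + 10 + 25*(-1/6)))**2 - 25383)*23666 = ((51 + (-6 + 10 - 25/6))**2 - 25383)*23666 = ((51 - 1/6)**2 - 25383)*23666 = ((305/6)**2 - 25383)*23666 = (93025/36 - 25383)*23666 = -820763/36*23666 = -9712088579/18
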